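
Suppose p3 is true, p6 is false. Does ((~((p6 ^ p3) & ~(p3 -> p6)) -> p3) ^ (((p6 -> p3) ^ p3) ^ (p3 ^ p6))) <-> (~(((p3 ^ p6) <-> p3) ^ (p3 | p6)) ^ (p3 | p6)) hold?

True

p6 ^ p3 = False ^ True = True
p3 -> p6 = True -> False = False
~(p3 -> p6) = ~False = True
(p6 ^ p3) & ~(p3 -> p6) = True & True = True
~((p6 ^ p3) & ~(p3 -> p6)) = ~True = False
~((p6 ^ p3) & ~(p3 -> p6)) -> p3 = False -> True = True
p6 -> p3 = False -> True = True
(p6 -> p3) ^ p3 = True ^ True = False
p3 ^ p6 = True ^ False = True
((p6 -> p3) ^ p3) ^ (p3 ^ p6) = False ^ True = True
(~((p6 ^ p3) & ~(p3 -> p6)) -> p3) ^ (((p6 -> p3) ^ p3) ^ (p3 ^ p6)) = True ^ True = False
p3 ^ p6 = True ^ False = True
(p3 ^ p6) <-> p3 = True <-> True = True
p3 | p6 = True | False = True
((p3 ^ p6) <-> p3) ^ (p3 | p6) = True ^ True = False
~(((p3 ^ p6) <-> p3) ^ (p3 | p6)) = ~False = True
p3 | p6 = True | False = True
~(((p3 ^ p6) <-> p3) ^ (p3 | p6)) ^ (p3 | p6) = True ^ True = False
((~((p6 ^ p3) & ~(p3 -> p6)) -> p3) ^ (((p6 -> p3) ^ p3) ^ (p3 ^ p6))) <-> (~(((p3 ^ p6) <-> p3) ^ (p3 | p6)) ^ (p3 | p6)) = False <-> False = True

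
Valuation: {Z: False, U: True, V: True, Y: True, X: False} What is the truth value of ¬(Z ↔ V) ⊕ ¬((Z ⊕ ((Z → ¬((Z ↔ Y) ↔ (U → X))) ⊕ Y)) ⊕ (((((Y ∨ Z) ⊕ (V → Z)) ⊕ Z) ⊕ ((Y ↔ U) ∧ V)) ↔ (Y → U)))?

Z ↔ V = False ↔ True = False
¬(Z ↔ V) = ¬False = True
Z ↔ Y = False ↔ True = False
U → X = True → False = False
(Z ↔ Y) ↔ (U → X) = False ↔ False = True
¬((Z ↔ Y) ↔ (U → X)) = ¬True = False
Z → ¬((Z ↔ Y) ↔ (U → X)) = False → False = True
(Z → ¬((Z ↔ Y) ↔ (U → X))) ⊕ Y = True ⊕ True = False
Z ⊕ ((Z → ¬((Z ↔ Y) ↔ (U → X))) ⊕ Y) = False ⊕ False = False
Y ∨ Z = True ∨ False = True
V → Z = True → False = False
(Y ∨ Z) ⊕ (V → Z) = True ⊕ False = True
((Y ∨ Z) ⊕ (V → Z)) ⊕ Z = True ⊕ False = True
Y ↔ U = True ↔ True = True
(Y ↔ U) ∧ V = True ∧ True = True
(((Y ∨ Z) ⊕ (V → Z)) ⊕ Z) ⊕ ((Y ↔ U) ∧ V) = True ⊕ True = False
Y → U = True → True = True
((((Y ∨ Z) ⊕ (V → Z)) ⊕ Z) ⊕ ((Y ↔ U) ∧ V)) ↔ (Y → U) = False ↔ True = False
(Z ⊕ ((Z → ¬((Z ↔ Y) ↔ (U → X))) ⊕ Y)) ⊕ (((((Y ∨ Z) ⊕ (V → Z)) ⊕ Z) ⊕ ((Y ↔ U) ∧ V)) ↔ (Y → U)) = False ⊕ False = False
¬((Z ⊕ ((Z → ¬((Z ↔ Y) ↔ (U → X))) ⊕ Y)) ⊕ (((((Y ∨ Z) ⊕ (V → Z)) ⊕ Z) ⊕ ((Y ↔ U) ∧ V)) ↔ (Y → U))) = ¬False = True
¬(Z ↔ V) ⊕ ¬((Z ⊕ ((Z → ¬((Z ↔ Y) ↔ (U → X))) ⊕ Y)) ⊕ (((((Y ∨ Z) ⊕ (V → Z)) ⊕ Z) ⊕ ((Y ↔ U) ∧ V)) ↔ (Y → U))) = True ⊕ True = False

False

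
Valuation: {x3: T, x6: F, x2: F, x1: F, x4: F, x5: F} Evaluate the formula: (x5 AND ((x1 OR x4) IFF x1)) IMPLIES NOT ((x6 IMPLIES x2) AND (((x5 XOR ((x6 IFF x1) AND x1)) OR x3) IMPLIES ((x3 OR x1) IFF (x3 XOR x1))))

T

Substituting x3=T, x6=F, x2=F, x1=F, x4=F, x5=F:
x1 OR x4 = F OR F = F
(x1 OR x4) IFF x1 = F IFF F = T
x5 AND ((x1 OR x4) IFF x1) = F AND T = F
x6 IMPLIES x2 = F IMPLIES F = T
x6 IFF x1 = F IFF F = T
(x6 IFF x1) AND x1 = T AND F = F
x5 XOR ((x6 IFF x1) AND x1) = F XOR F = F
(x5 XOR ((x6 IFF x1) AND x1)) OR x3 = F OR T = T
x3 OR x1 = T OR F = T
x3 XOR x1 = T XOR F = T
(x3 OR x1) IFF (x3 XOR x1) = T IFF T = T
((x5 XOR ((x6 IFF x1) AND x1)) OR x3) IMPLIES ((x3 OR x1) IFF (x3 XOR x1)) = T IMPLIES T = T
(x6 IMPLIES x2) AND (((x5 XOR ((x6 IFF x1) AND x1)) OR x3) IMPLIES ((x3 OR x1) IFF (x3 XOR x1))) = T AND T = T
NOT ((x6 IMPLIES x2) AND (((x5 XOR ((x6 IFF x1) AND x1)) OR x3) IMPLIES ((x3 OR x1) IFF (x3 XOR x1)))) = NOT T = F
(x5 AND ((x1 OR x4) IFF x1)) IMPLIES NOT ((x6 IMPLIES x2) AND (((x5 XOR ((x6 IFF x1) AND x1)) OR x3) IMPLIES ((x3 OR x1) IFF (x3 XOR x1)))) = F IMPLIES F = T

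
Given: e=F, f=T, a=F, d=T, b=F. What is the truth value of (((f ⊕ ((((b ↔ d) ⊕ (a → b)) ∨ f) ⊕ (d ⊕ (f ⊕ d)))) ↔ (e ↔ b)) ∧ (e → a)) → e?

b ↔ d = F ↔ T = F
a → b = F → F = T
(b ↔ d) ⊕ (a → b) = F ⊕ T = T
((b ↔ d) ⊕ (a → b)) ∨ f = T ∨ T = T
f ⊕ d = T ⊕ T = F
d ⊕ (f ⊕ d) = T ⊕ F = T
(((b ↔ d) ⊕ (a → b)) ∨ f) ⊕ (d ⊕ (f ⊕ d)) = T ⊕ T = F
f ⊕ ((((b ↔ d) ⊕ (a → b)) ∨ f) ⊕ (d ⊕ (f ⊕ d))) = T ⊕ F = T
e ↔ b = F ↔ F = T
(f ⊕ ((((b ↔ d) ⊕ (a → b)) ∨ f) ⊕ (d ⊕ (f ⊕ d)))) ↔ (e ↔ b) = T ↔ T = T
e → a = F → F = T
((f ⊕ ((((b ↔ d) ⊕ (a → b)) ∨ f) ⊕ (d ⊕ (f ⊕ d)))) ↔ (e ↔ b)) ∧ (e → a) = T ∧ T = T
(((f ⊕ ((((b ↔ d) ⊕ (a → b)) ∨ f) ⊕ (d ⊕ (f ⊕ d)))) ↔ (e ↔ b)) ∧ (e → a)) → e = T → F = F

F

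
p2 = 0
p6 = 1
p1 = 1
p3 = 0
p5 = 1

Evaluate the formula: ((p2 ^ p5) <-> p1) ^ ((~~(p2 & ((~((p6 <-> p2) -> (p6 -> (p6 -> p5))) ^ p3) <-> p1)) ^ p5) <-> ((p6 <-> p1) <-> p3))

1

p2 ^ p5 = 0 ^ 1 = 1
(p2 ^ p5) <-> p1 = 1 <-> 1 = 1
p6 <-> p2 = 1 <-> 0 = 0
p6 -> p5 = 1 -> 1 = 1
p6 -> (p6 -> p5) = 1 -> 1 = 1
(p6 <-> p2) -> (p6 -> (p6 -> p5)) = 0 -> 1 = 1
~((p6 <-> p2) -> (p6 -> (p6 -> p5))) = ~1 = 0
~((p6 <-> p2) -> (p6 -> (p6 -> p5))) ^ p3 = 0 ^ 0 = 0
(~((p6 <-> p2) -> (p6 -> (p6 -> p5))) ^ p3) <-> p1 = 0 <-> 1 = 0
p2 & ((~((p6 <-> p2) -> (p6 -> (p6 -> p5))) ^ p3) <-> p1) = 0 & 0 = 0
~(p2 & ((~((p6 <-> p2) -> (p6 -> (p6 -> p5))) ^ p3) <-> p1)) = ~0 = 1
~~(p2 & ((~((p6 <-> p2) -> (p6 -> (p6 -> p5))) ^ p3) <-> p1)) = ~1 = 0
~~(p2 & ((~((p6 <-> p2) -> (p6 -> (p6 -> p5))) ^ p3) <-> p1)) ^ p5 = 0 ^ 1 = 1
p6 <-> p1 = 1 <-> 1 = 1
(p6 <-> p1) <-> p3 = 1 <-> 0 = 0
(~~(p2 & ((~((p6 <-> p2) -> (p6 -> (p6 -> p5))) ^ p3) <-> p1)) ^ p5) <-> ((p6 <-> p1) <-> p3) = 1 <-> 0 = 0
((p2 ^ p5) <-> p1) ^ ((~~(p2 & ((~((p6 <-> p2) -> (p6 -> (p6 -> p5))) ^ p3) <-> p1)) ^ p5) <-> ((p6 <-> p1) <-> p3)) = 1 ^ 0 = 1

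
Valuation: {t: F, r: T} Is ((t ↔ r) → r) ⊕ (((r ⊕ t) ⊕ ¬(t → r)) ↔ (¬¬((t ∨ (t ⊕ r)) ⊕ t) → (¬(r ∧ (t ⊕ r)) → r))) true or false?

F

t ↔ r = F ↔ T = F
(t ↔ r) → r = F → T = T
r ⊕ t = T ⊕ F = T
t → r = F → T = T
¬(t → r) = ¬T = F
(r ⊕ t) ⊕ ¬(t → r) = T ⊕ F = T
t ⊕ r = F ⊕ T = T
t ∨ (t ⊕ r) = F ∨ T = T
(t ∨ (t ⊕ r)) ⊕ t = T ⊕ F = T
¬((t ∨ (t ⊕ r)) ⊕ t) = ¬T = F
¬¬((t ∨ (t ⊕ r)) ⊕ t) = ¬F = T
t ⊕ r = F ⊕ T = T
r ∧ (t ⊕ r) = T ∧ T = T
¬(r ∧ (t ⊕ r)) = ¬T = F
¬(r ∧ (t ⊕ r)) → r = F → T = T
¬¬((t ∨ (t ⊕ r)) ⊕ t) → (¬(r ∧ (t ⊕ r)) → r) = T → T = T
((r ⊕ t) ⊕ ¬(t → r)) ↔ (¬¬((t ∨ (t ⊕ r)) ⊕ t) → (¬(r ∧ (t ⊕ r)) → r)) = T ↔ T = T
((t ↔ r) → r) ⊕ (((r ⊕ t) ⊕ ¬(t → r)) ↔ (¬¬((t ∨ (t ⊕ r)) ⊕ t) → (¬(r ∧ (t ⊕ r)) → r))) = T ⊕ T = F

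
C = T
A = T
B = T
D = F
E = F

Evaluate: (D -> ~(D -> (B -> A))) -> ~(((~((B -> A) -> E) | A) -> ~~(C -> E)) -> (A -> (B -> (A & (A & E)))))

B -> A = T -> T = T
D -> (B -> A) = F -> T = T
~(D -> (B -> A)) = ~T = F
D -> ~(D -> (B -> A)) = F -> F = T
B -> A = T -> T = T
(B -> A) -> E = T -> F = F
~((B -> A) -> E) = ~F = T
~((B -> A) -> E) | A = T | T = T
C -> E = T -> F = F
~(C -> E) = ~F = T
~~(C -> E) = ~T = F
(~((B -> A) -> E) | A) -> ~~(C -> E) = T -> F = F
A & E = T & F = F
A & (A & E) = T & F = F
B -> (A & (A & E)) = T -> F = F
A -> (B -> (A & (A & E))) = T -> F = F
((~((B -> A) -> E) | A) -> ~~(C -> E)) -> (A -> (B -> (A & (A & E)))) = F -> F = T
~(((~((B -> A) -> E) | A) -> ~~(C -> E)) -> (A -> (B -> (A & (A & E))))) = ~T = F
(D -> ~(D -> (B -> A))) -> ~(((~((B -> A) -> E) | A) -> ~~(C -> E)) -> (A -> (B -> (A & (A & E))))) = T -> F = F

F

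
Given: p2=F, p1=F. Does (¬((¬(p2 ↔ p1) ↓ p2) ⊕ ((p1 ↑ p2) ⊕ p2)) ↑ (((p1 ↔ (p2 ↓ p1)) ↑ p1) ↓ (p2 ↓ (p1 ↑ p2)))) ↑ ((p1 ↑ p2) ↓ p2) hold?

p2 ↔ p1 = F ↔ F = T
¬(p2 ↔ p1) = ¬T = F
¬(p2 ↔ p1) ↓ p2 = F ↓ F = T
p1 ↑ p2 = F ↑ F = T
(p1 ↑ p2) ⊕ p2 = T ⊕ F = T
(¬(p2 ↔ p1) ↓ p2) ⊕ ((p1 ↑ p2) ⊕ p2) = T ⊕ T = F
¬((¬(p2 ↔ p1) ↓ p2) ⊕ ((p1 ↑ p2) ⊕ p2)) = ¬F = T
p2 ↓ p1 = F ↓ F = T
p1 ↔ (p2 ↓ p1) = F ↔ T = F
(p1 ↔ (p2 ↓ p1)) ↑ p1 = F ↑ F = T
p1 ↑ p2 = F ↑ F = T
p2 ↓ (p1 ↑ p2) = F ↓ T = F
((p1 ↔ (p2 ↓ p1)) ↑ p1) ↓ (p2 ↓ (p1 ↑ p2)) = T ↓ F = F
¬((¬(p2 ↔ p1) ↓ p2) ⊕ ((p1 ↑ p2) ⊕ p2)) ↑ (((p1 ↔ (p2 ↓ p1)) ↑ p1) ↓ (p2 ↓ (p1 ↑ p2))) = T ↑ F = T
p1 ↑ p2 = F ↑ F = T
(p1 ↑ p2) ↓ p2 = T ↓ F = F
(¬((¬(p2 ↔ p1) ↓ p2) ⊕ ((p1 ↑ p2) ⊕ p2)) ↑ (((p1 ↔ (p2 ↓ p1)) ↑ p1) ↓ (p2 ↓ (p1 ↑ p2)))) ↑ ((p1 ↑ p2) ↓ p2) = T ↑ F = T

T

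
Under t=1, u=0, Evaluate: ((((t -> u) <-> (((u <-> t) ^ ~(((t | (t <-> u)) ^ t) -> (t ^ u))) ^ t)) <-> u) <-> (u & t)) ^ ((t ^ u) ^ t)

t -> u = 1 -> 0 = 0
u <-> t = 0 <-> 1 = 0
t <-> u = 1 <-> 0 = 0
t | (t <-> u) = 1 | 0 = 1
(t | (t <-> u)) ^ t = 1 ^ 1 = 0
t ^ u = 1 ^ 0 = 1
((t | (t <-> u)) ^ t) -> (t ^ u) = 0 -> 1 = 1
~(((t | (t <-> u)) ^ t) -> (t ^ u)) = ~1 = 0
(u <-> t) ^ ~(((t | (t <-> u)) ^ t) -> (t ^ u)) = 0 ^ 0 = 0
((u <-> t) ^ ~(((t | (t <-> u)) ^ t) -> (t ^ u))) ^ t = 0 ^ 1 = 1
(t -> u) <-> (((u <-> t) ^ ~(((t | (t <-> u)) ^ t) -> (t ^ u))) ^ t) = 0 <-> 1 = 0
((t -> u) <-> (((u <-> t) ^ ~(((t | (t <-> u)) ^ t) -> (t ^ u))) ^ t)) <-> u = 0 <-> 0 = 1
u & t = 0 & 1 = 0
(((t -> u) <-> (((u <-> t) ^ ~(((t | (t <-> u)) ^ t) -> (t ^ u))) ^ t)) <-> u) <-> (u & t) = 1 <-> 0 = 0
t ^ u = 1 ^ 0 = 1
(t ^ u) ^ t = 1 ^ 1 = 0
((((t -> u) <-> (((u <-> t) ^ ~(((t | (t <-> u)) ^ t) -> (t ^ u))) ^ t)) <-> u) <-> (u & t)) ^ ((t ^ u) ^ t) = 0 ^ 0 = 0

0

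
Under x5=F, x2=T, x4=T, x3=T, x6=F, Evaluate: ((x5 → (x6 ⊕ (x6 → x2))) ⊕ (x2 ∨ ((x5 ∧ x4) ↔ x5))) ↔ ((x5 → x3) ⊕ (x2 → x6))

x6 → x2 = F → T = T
x6 ⊕ (x6 → x2) = F ⊕ T = T
x5 → (x6 ⊕ (x6 → x2)) = F → T = T
x5 ∧ x4 = F ∧ T = F
(x5 ∧ x4) ↔ x5 = F ↔ F = T
x2 ∨ ((x5 ∧ x4) ↔ x5) = T ∨ T = T
(x5 → (x6 ⊕ (x6 → x2))) ⊕ (x2 ∨ ((x5 ∧ x4) ↔ x5)) = T ⊕ T = F
x5 → x3 = F → T = T
x2 → x6 = T → F = F
(x5 → x3) ⊕ (x2 → x6) = T ⊕ F = T
((x5 → (x6 ⊕ (x6 → x2))) ⊕ (x2 ∨ ((x5 ∧ x4) ↔ x5))) ↔ ((x5 → x3) ⊕ (x2 → x6)) = F ↔ T = F

F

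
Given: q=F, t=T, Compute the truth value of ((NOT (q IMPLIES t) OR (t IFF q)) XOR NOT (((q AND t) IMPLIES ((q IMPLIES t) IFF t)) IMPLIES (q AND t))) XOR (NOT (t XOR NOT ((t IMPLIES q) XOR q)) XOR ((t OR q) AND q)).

F

q IMPLIES t = F IMPLIES T = T
NOT (q IMPLIES t) = NOT T = F
t IFF q = T IFF F = F
NOT (q IMPLIES t) OR (t IFF q) = F OR F = F
q AND t = F AND T = F
q IMPLIES t = F IMPLIES T = T
(q IMPLIES t) IFF t = T IFF T = T
(q AND t) IMPLIES ((q IMPLIES t) IFF t) = F IMPLIES T = T
q AND t = F AND T = F
((q AND t) IMPLIES ((q IMPLIES t) IFF t)) IMPLIES (q AND t) = T IMPLIES F = F
NOT (((q AND t) IMPLIES ((q IMPLIES t) IFF t)) IMPLIES (q AND t)) = NOT F = T
(NOT (q IMPLIES t) OR (t IFF q)) XOR NOT (((q AND t) IMPLIES ((q IMPLIES t) IFF t)) IMPLIES (q AND t)) = F XOR T = T
t IMPLIES q = T IMPLIES F = F
(t IMPLIES q) XOR q = F XOR F = F
NOT ((t IMPLIES q) XOR q) = NOT F = T
t XOR NOT ((t IMPLIES q) XOR q) = T XOR T = F
NOT (t XOR NOT ((t IMPLIES q) XOR q)) = NOT F = T
t OR q = T OR F = T
(t OR q) AND q = T AND F = F
NOT (t XOR NOT ((t IMPLIES q) XOR q)) XOR ((t OR q) AND q) = T XOR F = T
((NOT (q IMPLIES t) OR (t IFF q)) XOR NOT (((q AND t) IMPLIES ((q IMPLIES t) IFF t)) IMPLIES (q AND t))) XOR (NOT (t XOR NOT ((t IMPLIES q) XOR q)) XOR ((t OR q) AND q)) = T XOR T = F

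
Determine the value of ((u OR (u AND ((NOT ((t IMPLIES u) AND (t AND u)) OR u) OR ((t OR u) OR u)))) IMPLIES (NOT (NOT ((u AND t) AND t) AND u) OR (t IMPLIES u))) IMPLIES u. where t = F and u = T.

T

t IMPLIES u = F IMPLIES T = T
t AND u = F AND T = F
(t IMPLIES u) AND (t AND u) = T AND F = F
NOT ((t IMPLIES u) AND (t AND u)) = NOT F = T
NOT ((t IMPLIES u) AND (t AND u)) OR u = T OR T = T
t OR u = F OR T = T
(t OR u) OR u = T OR T = T
(NOT ((t IMPLIES u) AND (t AND u)) OR u) OR ((t OR u) OR u) = T OR T = T
u AND ((NOT ((t IMPLIES u) AND (t AND u)) OR u) OR ((t OR u) OR u)) = T AND T = T
u OR (u AND ((NOT ((t IMPLIES u) AND (t AND u)) OR u) OR ((t OR u) OR u))) = T OR T = T
u AND t = T AND F = F
(u AND t) AND t = F AND F = F
NOT ((u AND t) AND t) = NOT F = T
NOT ((u AND t) AND t) AND u = T AND T = T
NOT (NOT ((u AND t) AND t) AND u) = NOT T = F
t IMPLIES u = F IMPLIES T = T
NOT (NOT ((u AND t) AND t) AND u) OR (t IMPLIES u) = F OR T = T
(u OR (u AND ((NOT ((t IMPLIES u) AND (t AND u)) OR u) OR ((t OR u) OR u)))) IMPLIES (NOT (NOT ((u AND t) AND t) AND u) OR (t IMPLIES u)) = T IMPLIES T = T
((u OR (u AND ((NOT ((t IMPLIES u) AND (t AND u)) OR u) OR ((t OR u) OR u)))) IMPLIES (NOT (NOT ((u AND t) AND t) AND u) OR (t IMPLIES u))) IMPLIES u = T IMPLIES T = T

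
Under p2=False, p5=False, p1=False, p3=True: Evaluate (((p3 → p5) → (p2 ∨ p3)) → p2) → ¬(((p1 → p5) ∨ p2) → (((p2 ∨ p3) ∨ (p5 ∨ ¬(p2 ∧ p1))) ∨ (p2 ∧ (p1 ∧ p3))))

Substituting p2=False, p5=False, p1=False, p3=True:
p3 → p5 = True → False = False
p2 ∨ p3 = False ∨ True = True
(p3 → p5) → (p2 ∨ p3) = False → True = True
((p3 → p5) → (p2 ∨ p3)) → p2 = True → False = False
p1 → p5 = False → False = True
(p1 → p5) ∨ p2 = True ∨ False = True
p2 ∨ p3 = False ∨ True = True
p2 ∧ p1 = False ∧ False = False
¬(p2 ∧ p1) = ¬False = True
p5 ∨ ¬(p2 ∧ p1) = False ∨ True = True
(p2 ∨ p3) ∨ (p5 ∨ ¬(p2 ∧ p1)) = True ∨ True = True
p1 ∧ p3 = False ∧ True = False
p2 ∧ (p1 ∧ p3) = False ∧ False = False
((p2 ∨ p3) ∨ (p5 ∨ ¬(p2 ∧ p1))) ∨ (p2 ∧ (p1 ∧ p3)) = True ∨ False = True
((p1 → p5) ∨ p2) → (((p2 ∨ p3) ∨ (p5 ∨ ¬(p2 ∧ p1))) ∨ (p2 ∧ (p1 ∧ p3))) = True → True = True
¬(((p1 → p5) ∨ p2) → (((p2 ∨ p3) ∨ (p5 ∨ ¬(p2 ∧ p1))) ∨ (p2 ∧ (p1 ∧ p3)))) = ¬True = False
(((p3 → p5) → (p2 ∨ p3)) → p2) → ¬(((p1 → p5) ∨ p2) → (((p2 ∨ p3) ∨ (p5 ∨ ¬(p2 ∧ p1))) ∨ (p2 ∧ (p1 ∧ p3)))) = False → False = True

True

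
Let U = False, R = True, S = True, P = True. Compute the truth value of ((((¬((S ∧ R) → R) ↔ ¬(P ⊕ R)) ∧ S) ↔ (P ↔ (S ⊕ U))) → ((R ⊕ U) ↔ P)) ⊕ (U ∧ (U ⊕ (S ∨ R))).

S ∧ R = True ∧ True = True
(S ∧ R) → R = True → True = True
¬((S ∧ R) → R) = ¬True = False
P ⊕ R = True ⊕ True = False
¬(P ⊕ R) = ¬False = True
¬((S ∧ R) → R) ↔ ¬(P ⊕ R) = False ↔ True = False
(¬((S ∧ R) → R) ↔ ¬(P ⊕ R)) ∧ S = False ∧ True = False
S ⊕ U = True ⊕ False = True
P ↔ (S ⊕ U) = True ↔ True = True
((¬((S ∧ R) → R) ↔ ¬(P ⊕ R)) ∧ S) ↔ (P ↔ (S ⊕ U)) = False ↔ True = False
R ⊕ U = True ⊕ False = True
(R ⊕ U) ↔ P = True ↔ True = True
(((¬((S ∧ R) → R) ↔ ¬(P ⊕ R)) ∧ S) ↔ (P ↔ (S ⊕ U))) → ((R ⊕ U) ↔ P) = False → True = True
S ∨ R = True ∨ True = True
U ⊕ (S ∨ R) = False ⊕ True = True
U ∧ (U ⊕ (S ∨ R)) = False ∧ True = False
((((¬((S ∧ R) → R) ↔ ¬(P ⊕ R)) ∧ S) ↔ (P ↔ (S ⊕ U))) → ((R ⊕ U) ↔ P)) ⊕ (U ∧ (U ⊕ (S ∨ R))) = True ⊕ False = True

True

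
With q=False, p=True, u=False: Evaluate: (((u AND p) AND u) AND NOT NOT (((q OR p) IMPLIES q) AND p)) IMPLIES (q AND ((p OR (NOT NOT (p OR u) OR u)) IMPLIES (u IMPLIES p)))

Substituting q=False, p=True, u=False:
u AND p = False AND True = False
(u AND p) AND u = False AND False = False
q OR p = False OR True = True
(q OR p) IMPLIES q = True IMPLIES False = False
((q OR p) IMPLIES q) AND p = False AND True = False
NOT (((q OR p) IMPLIES q) AND p) = NOT False = True
NOT NOT (((q OR p) IMPLIES q) AND p) = NOT True = False
((u AND p) AND u) AND NOT NOT (((q OR p) IMPLIES q) AND p) = False AND False = False
p OR u = True OR False = True
NOT (p OR u) = NOT True = False
NOT NOT (p OR u) = NOT False = True
NOT NOT (p OR u) OR u = True OR False = True
p OR (NOT NOT (p OR u) OR u) = True OR True = True
u IMPLIES p = False IMPLIES True = True
(p OR (NOT NOT (p OR u) OR u)) IMPLIES (u IMPLIES p) = True IMPLIES True = True
q AND ((p OR (NOT NOT (p OR u) OR u)) IMPLIES (u IMPLIES p)) = False AND True = False
(((u AND p) AND u) AND NOT NOT (((q OR p) IMPLIES q) AND p)) IMPLIES (q AND ((p OR (NOT NOT (p OR u) OR u)) IMPLIES (u IMPLIES p))) = False IMPLIES False = True

True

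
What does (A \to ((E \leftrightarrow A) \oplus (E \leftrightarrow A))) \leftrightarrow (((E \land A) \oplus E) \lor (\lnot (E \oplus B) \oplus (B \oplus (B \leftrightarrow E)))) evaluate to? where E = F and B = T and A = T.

E \leftrightarrow A = F \leftrightarrow T = F
E \leftrightarrow A = F \leftrightarrow T = F
(E \leftrightarrow A) \oplus (E \leftrightarrow A) = F \oplus F = F
A \to ((E \leftrightarrow A) \oplus (E \leftrightarrow A)) = T \to F = F
E \land A = F \land T = F
(E \land A) \oplus E = F \oplus F = F
E \oplus B = F \oplus T = T
\lnot (E \oplus B) = \lnot T = F
B \leftrightarrow E = T \leftrightarrow F = F
B \oplus (B \leftrightarrow E) = T \oplus F = T
\lnot (E \oplus B) \oplus (B \oplus (B \leftrightarrow E)) = F \oplus T = T
((E \land A) \oplus E) \lor (\lnot (E \oplus B) \oplus (B \oplus (B \leftrightarrow E))) = F \lor T = T
(A \to ((E \leftrightarrow A) \oplus (E \leftrightarrow A))) \leftrightarrow (((E \land A) \oplus E) \lor (\lnot (E \oplus B) \oplus (B \oplus (B \leftrightarrow E)))) = F \leftrightarrow T = F

F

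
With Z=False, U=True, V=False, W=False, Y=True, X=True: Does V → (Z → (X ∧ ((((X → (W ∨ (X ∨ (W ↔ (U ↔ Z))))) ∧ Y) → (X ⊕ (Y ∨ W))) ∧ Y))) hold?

Substituting Z=False, U=True, V=False, W=False, Y=True, X=True:
U ↔ Z = True ↔ False = False
W ↔ (U ↔ Z) = False ↔ False = True
X ∨ (W ↔ (U ↔ Z)) = True ∨ True = True
W ∨ (X ∨ (W ↔ (U ↔ Z))) = False ∨ True = True
X → (W ∨ (X ∨ (W ↔ (U ↔ Z)))) = True → True = True
(X → (W ∨ (X ∨ (W ↔ (U ↔ Z))))) ∧ Y = True ∧ True = True
Y ∨ W = True ∨ False = True
X ⊕ (Y ∨ W) = True ⊕ True = False
((X → (W ∨ (X ∨ (W ↔ (U ↔ Z))))) ∧ Y) → (X ⊕ (Y ∨ W)) = True → False = False
(((X → (W ∨ (X ∨ (W ↔ (U ↔ Z))))) ∧ Y) → (X ⊕ (Y ∨ W))) ∧ Y = False ∧ True = False
X ∧ ((((X → (W ∨ (X ∨ (W ↔ (U ↔ Z))))) ∧ Y) → (X ⊕ (Y ∨ W))) ∧ Y) = True ∧ False = False
Z → (X ∧ ((((X → (W ∨ (X ∨ (W ↔ (U ↔ Z))))) ∧ Y) → (X ⊕ (Y ∨ W))) ∧ Y)) = False → False = True
V → (Z → (X ∧ ((((X → (W ∨ (X ∨ (W ↔ (U ↔ Z))))) ∧ Y) → (X ⊕ (Y ∨ W))) ∧ Y))) = False → True = True

True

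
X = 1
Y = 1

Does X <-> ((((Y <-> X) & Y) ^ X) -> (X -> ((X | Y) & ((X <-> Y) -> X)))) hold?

1

Substituting X=1, Y=1:
Y <-> X = 1 <-> 1 = 1
(Y <-> X) & Y = 1 & 1 = 1
((Y <-> X) & Y) ^ X = 1 ^ 1 = 0
X | Y = 1 | 1 = 1
X <-> Y = 1 <-> 1 = 1
(X <-> Y) -> X = 1 -> 1 = 1
(X | Y) & ((X <-> Y) -> X) = 1 & 1 = 1
X -> ((X | Y) & ((X <-> Y) -> X)) = 1 -> 1 = 1
(((Y <-> X) & Y) ^ X) -> (X -> ((X | Y) & ((X <-> Y) -> X))) = 0 -> 1 = 1
X <-> ((((Y <-> X) & Y) ^ X) -> (X -> ((X | Y) & ((X <-> Y) -> X)))) = 1 <-> 1 = 1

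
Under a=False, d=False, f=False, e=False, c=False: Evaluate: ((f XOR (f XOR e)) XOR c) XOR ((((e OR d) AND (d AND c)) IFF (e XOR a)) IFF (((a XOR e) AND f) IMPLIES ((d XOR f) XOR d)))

True

f XOR e = False XOR False = False
f XOR (f XOR e) = False XOR False = False
(f XOR (f XOR e)) XOR c = False XOR False = False
e OR d = False OR False = False
d AND c = False AND False = False
(e OR d) AND (d AND c) = False AND False = False
e XOR a = False XOR False = False
((e OR d) AND (d AND c)) IFF (e XOR a) = False IFF False = True
a XOR e = False XOR False = False
(a XOR e) AND f = False AND False = False
d XOR f = False XOR False = False
(d XOR f) XOR d = False XOR False = False
((a XOR e) AND f) IMPLIES ((d XOR f) XOR d) = False IMPLIES False = True
(((e OR d) AND (d AND c)) IFF (e XOR a)) IFF (((a XOR e) AND f) IMPLIES ((d XOR f) XOR d)) = True IFF True = True
((f XOR (f XOR e)) XOR c) XOR ((((e OR d) AND (d AND c)) IFF (e XOR a)) IFF (((a XOR e) AND f) IMPLIES ((d XOR f) XOR d))) = False XOR True = True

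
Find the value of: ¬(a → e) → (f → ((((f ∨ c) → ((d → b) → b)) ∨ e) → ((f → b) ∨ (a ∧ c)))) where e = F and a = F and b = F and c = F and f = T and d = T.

a → e = F → F = T
¬(a → e) = ¬T = F
f ∨ c = T ∨ F = T
d → b = T → F = F
(d → b) → b = F → F = T
(f ∨ c) → ((d → b) → b) = T → T = T
((f ∨ c) → ((d → b) → b)) ∨ e = T ∨ F = T
f → b = T → F = F
a ∧ c = F ∧ F = F
(f → b) ∨ (a ∧ c) = F ∨ F = F
(((f ∨ c) → ((d → b) → b)) ∨ e) → ((f → b) ∨ (a ∧ c)) = T → F = F
f → ((((f ∨ c) → ((d → b) → b)) ∨ e) → ((f → b) ∨ (a ∧ c))) = T → F = F
¬(a → e) → (f → ((((f ∨ c) → ((d → b) → b)) ∨ e) → ((f → b) ∨ (a ∧ c)))) = F → F = T

T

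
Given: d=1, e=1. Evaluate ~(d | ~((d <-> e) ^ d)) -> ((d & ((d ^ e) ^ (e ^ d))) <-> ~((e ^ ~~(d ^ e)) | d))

d <-> e = 1 <-> 1 = 1
(d <-> e) ^ d = 1 ^ 1 = 0
~((d <-> e) ^ d) = ~0 = 1
d | ~((d <-> e) ^ d) = 1 | 1 = 1
~(d | ~((d <-> e) ^ d)) = ~1 = 0
d ^ e = 1 ^ 1 = 0
e ^ d = 1 ^ 1 = 0
(d ^ e) ^ (e ^ d) = 0 ^ 0 = 0
d & ((d ^ e) ^ (e ^ d)) = 1 & 0 = 0
d ^ e = 1 ^ 1 = 0
~(d ^ e) = ~0 = 1
~~(d ^ e) = ~1 = 0
e ^ ~~(d ^ e) = 1 ^ 0 = 1
(e ^ ~~(d ^ e)) | d = 1 | 1 = 1
~((e ^ ~~(d ^ e)) | d) = ~1 = 0
(d & ((d ^ e) ^ (e ^ d))) <-> ~((e ^ ~~(d ^ e)) | d) = 0 <-> 0 = 1
~(d | ~((d <-> e) ^ d)) -> ((d & ((d ^ e) ^ (e ^ d))) <-> ~((e ^ ~~(d ^ e)) | d)) = 0 -> 1 = 1

1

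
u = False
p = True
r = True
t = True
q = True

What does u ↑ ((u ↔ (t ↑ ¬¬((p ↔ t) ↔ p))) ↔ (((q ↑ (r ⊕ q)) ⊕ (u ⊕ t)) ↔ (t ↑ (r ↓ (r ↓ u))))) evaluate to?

True

p ↔ t = True ↔ True = True
(p ↔ t) ↔ p = True ↔ True = True
¬((p ↔ t) ↔ p) = ¬True = False
¬¬((p ↔ t) ↔ p) = ¬False = True
t ↑ ¬¬((p ↔ t) ↔ p) = True ↑ True = False
u ↔ (t ↑ ¬¬((p ↔ t) ↔ p)) = False ↔ False = True
r ⊕ q = True ⊕ True = False
q ↑ (r ⊕ q) = True ↑ False = True
u ⊕ t = False ⊕ True = True
(q ↑ (r ⊕ q)) ⊕ (u ⊕ t) = True ⊕ True = False
r ↓ u = True ↓ False = False
r ↓ (r ↓ u) = True ↓ False = False
t ↑ (r ↓ (r ↓ u)) = True ↑ False = True
((q ↑ (r ⊕ q)) ⊕ (u ⊕ t)) ↔ (t ↑ (r ↓ (r ↓ u))) = False ↔ True = False
(u ↔ (t ↑ ¬¬((p ↔ t) ↔ p))) ↔ (((q ↑ (r ⊕ q)) ⊕ (u ⊕ t)) ↔ (t ↑ (r ↓ (r ↓ u)))) = True ↔ False = False
u ↑ ((u ↔ (t ↑ ¬¬((p ↔ t) ↔ p))) ↔ (((q ↑ (r ⊕ q)) ⊕ (u ⊕ t)) ↔ (t ↑ (r ↓ (r ↓ u))))) = False ↑ False = True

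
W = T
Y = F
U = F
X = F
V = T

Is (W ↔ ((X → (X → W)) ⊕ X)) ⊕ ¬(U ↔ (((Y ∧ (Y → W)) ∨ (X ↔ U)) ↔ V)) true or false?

X → W = F → T = T
X → (X → W) = F → T = T
(X → (X → W)) ⊕ X = T ⊕ F = T
W ↔ ((X → (X → W)) ⊕ X) = T ↔ T = T
Y → W = F → T = T
Y ∧ (Y → W) = F ∧ T = F
X ↔ U = F ↔ F = T
(Y ∧ (Y → W)) ∨ (X ↔ U) = F ∨ T = T
((Y ∧ (Y → W)) ∨ (X ↔ U)) ↔ V = T ↔ T = T
U ↔ (((Y ∧ (Y → W)) ∨ (X ↔ U)) ↔ V) = F ↔ T = F
¬(U ↔ (((Y ∧ (Y → W)) ∨ (X ↔ U)) ↔ V)) = ¬F = T
(W ↔ ((X → (X → W)) ⊕ X)) ⊕ ¬(U ↔ (((Y ∧ (Y → W)) ∨ (X ↔ U)) ↔ V)) = T ⊕ T = F

F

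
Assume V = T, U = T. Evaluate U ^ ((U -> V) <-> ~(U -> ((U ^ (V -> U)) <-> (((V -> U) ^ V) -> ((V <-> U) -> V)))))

U -> V = T -> T = T
V -> U = T -> T = T
U ^ (V -> U) = T ^ T = F
V -> U = T -> T = T
(V -> U) ^ V = T ^ T = F
V <-> U = T <-> T = T
(V <-> U) -> V = T -> T = T
((V -> U) ^ V) -> ((V <-> U) -> V) = F -> T = T
(U ^ (V -> U)) <-> (((V -> U) ^ V) -> ((V <-> U) -> V)) = F <-> T = F
U -> ((U ^ (V -> U)) <-> (((V -> U) ^ V) -> ((V <-> U) -> V))) = T -> F = F
~(U -> ((U ^ (V -> U)) <-> (((V -> U) ^ V) -> ((V <-> U) -> V)))) = ~F = T
(U -> V) <-> ~(U -> ((U ^ (V -> U)) <-> (((V -> U) ^ V) -> ((V <-> U) -> V)))) = T <-> T = T
U ^ ((U -> V) <-> ~(U -> ((U ^ (V -> U)) <-> (((V -> U) ^ V) -> ((V <-> U) -> V))))) = T ^ T = F

F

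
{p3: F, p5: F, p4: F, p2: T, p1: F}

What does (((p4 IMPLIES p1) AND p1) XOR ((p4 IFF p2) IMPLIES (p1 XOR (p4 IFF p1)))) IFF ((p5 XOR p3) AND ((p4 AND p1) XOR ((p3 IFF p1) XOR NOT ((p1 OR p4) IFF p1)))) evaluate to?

p4 IMPLIES p1 = F IMPLIES F = T
(p4 IMPLIES p1) AND p1 = T AND F = F
p4 IFF p2 = F IFF T = F
p4 IFF p1 = F IFF F = T
p1 XOR (p4 IFF p1) = F XOR T = T
(p4 IFF p2) IMPLIES (p1 XOR (p4 IFF p1)) = F IMPLIES T = T
((p4 IMPLIES p1) AND p1) XOR ((p4 IFF p2) IMPLIES (p1 XOR (p4 IFF p1))) = F XOR T = T
p5 XOR p3 = F XOR F = F
p4 AND p1 = F AND F = F
p3 IFF p1 = F IFF F = T
p1 OR p4 = F OR F = F
(p1 OR p4) IFF p1 = F IFF F = T
NOT ((p1 OR p4) IFF p1) = NOT T = F
(p3 IFF p1) XOR NOT ((p1 OR p4) IFF p1) = T XOR F = T
(p4 AND p1) XOR ((p3 IFF p1) XOR NOT ((p1 OR p4) IFF p1)) = F XOR T = T
(p5 XOR p3) AND ((p4 AND p1) XOR ((p3 IFF p1) XOR NOT ((p1 OR p4) IFF p1))) = F AND T = F
(((p4 IMPLIES p1) AND p1) XOR ((p4 IFF p2) IMPLIES (p1 XOR (p4 IFF p1)))) IFF ((p5 XOR p3) AND ((p4 AND p1) XOR ((p3 IFF p1) XOR NOT ((p1 OR p4) IFF p1)))) = T IFF F = F

F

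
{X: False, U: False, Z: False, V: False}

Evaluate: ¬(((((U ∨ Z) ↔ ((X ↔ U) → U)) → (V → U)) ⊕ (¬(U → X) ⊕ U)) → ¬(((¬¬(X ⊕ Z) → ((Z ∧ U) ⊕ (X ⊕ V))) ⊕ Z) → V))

U ∨ Z = False ∨ False = False
X ↔ U = False ↔ False = True
(X ↔ U) → U = True → False = False
(U ∨ Z) ↔ ((X ↔ U) → U) = False ↔ False = True
V → U = False → False = True
((U ∨ Z) ↔ ((X ↔ U) → U)) → (V → U) = True → True = True
U → X = False → False = True
¬(U → X) = ¬True = False
¬(U → X) ⊕ U = False ⊕ False = False
(((U ∨ Z) ↔ ((X ↔ U) → U)) → (V → U)) ⊕ (¬(U → X) ⊕ U) = True ⊕ False = True
X ⊕ Z = False ⊕ False = False
¬(X ⊕ Z) = ¬False = True
¬¬(X ⊕ Z) = ¬True = False
Z ∧ U = False ∧ False = False
X ⊕ V = False ⊕ False = False
(Z ∧ U) ⊕ (X ⊕ V) = False ⊕ False = False
¬¬(X ⊕ Z) → ((Z ∧ U) ⊕ (X ⊕ V)) = False → False = True
(¬¬(X ⊕ Z) → ((Z ∧ U) ⊕ (X ⊕ V))) ⊕ Z = True ⊕ False = True
((¬¬(X ⊕ Z) → ((Z ∧ U) ⊕ (X ⊕ V))) ⊕ Z) → V = True → False = False
¬(((¬¬(X ⊕ Z) → ((Z ∧ U) ⊕ (X ⊕ V))) ⊕ Z) → V) = ¬False = True
((((U ∨ Z) ↔ ((X ↔ U) → U)) → (V → U)) ⊕ (¬(U → X) ⊕ U)) → ¬(((¬¬(X ⊕ Z) → ((Z ∧ U) ⊕ (X ⊕ V))) ⊕ Z) → V) = True → True = True
¬(((((U ∨ Z) ↔ ((X ↔ U) → U)) → (V → U)) ⊕ (¬(U → X) ⊕ U)) → ¬(((¬¬(X ⊕ Z) → ((Z ∧ U) ⊕ (X ⊕ V))) ⊕ Z) → V)) = ¬True = False

False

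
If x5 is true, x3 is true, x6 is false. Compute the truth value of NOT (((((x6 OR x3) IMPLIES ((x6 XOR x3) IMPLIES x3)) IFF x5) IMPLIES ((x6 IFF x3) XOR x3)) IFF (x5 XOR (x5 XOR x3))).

x6 OR x3 = F OR T = T
x6 XOR x3 = F XOR T = T
(x6 XOR x3) IMPLIES x3 = T IMPLIES T = T
(x6 OR x3) IMPLIES ((x6 XOR x3) IMPLIES x3) = T IMPLIES T = T
((x6 OR x3) IMPLIES ((x6 XOR x3) IMPLIES x3)) IFF x5 = T IFF T = T
x6 IFF x3 = F IFF T = F
(x6 IFF x3) XOR x3 = F XOR T = T
(((x6 OR x3) IMPLIES ((x6 XOR x3) IMPLIES x3)) IFF x5) IMPLIES ((x6 IFF x3) XOR x3) = T IMPLIES T = T
x5 XOR x3 = T XOR T = F
x5 XOR (x5 XOR x3) = T XOR F = T
((((x6 OR x3) IMPLIES ((x6 XOR x3) IMPLIES x3)) IFF x5) IMPLIES ((x6 IFF x3) XOR x3)) IFF (x5 XOR (x5 XOR x3)) = T IFF T = T
NOT (((((x6 OR x3) IMPLIES ((x6 XOR x3) IMPLIES x3)) IFF x5) IMPLIES ((x6 IFF x3) XOR x3)) IFF (x5 XOR (x5 XOR x3))) = NOT T = F

F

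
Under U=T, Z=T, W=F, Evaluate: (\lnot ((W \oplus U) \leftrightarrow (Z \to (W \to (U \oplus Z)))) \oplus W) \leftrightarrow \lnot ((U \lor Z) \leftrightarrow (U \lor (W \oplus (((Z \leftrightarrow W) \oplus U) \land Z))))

W \oplus U = F \oplus T = T
U \oplus Z = T \oplus T = F
W \to (U \oplus Z) = F \to F = T
Z \to (W \to (U \oplus Z)) = T \to T = T
(W \oplus U) \leftrightarrow (Z \to (W \to (U \oplus Z))) = T \leftrightarrow T = T
\lnot ((W \oplus U) \leftrightarrow (Z \to (W \to (U \oplus Z)))) = \lnot T = F
\lnot ((W \oplus U) \leftrightarrow (Z \to (W \to (U \oplus Z)))) \oplus W = F \oplus F = F
U \lor Z = T \lor T = T
Z \leftrightarrow W = T \leftrightarrow F = F
(Z \leftrightarrow W) \oplus U = F \oplus T = T
((Z \leftrightarrow W) \oplus U) \land Z = T \land T = T
W \oplus (((Z \leftrightarrow W) \oplus U) \land Z) = F \oplus T = T
U \lor (W \oplus (((Z \leftrightarrow W) \oplus U) \land Z)) = T \lor T = T
(U \lor Z) \leftrightarrow (U \lor (W \oplus (((Z \leftrightarrow W) \oplus U) \land Z))) = T \leftrightarrow T = T
\lnot ((U \lor Z) \leftrightarrow (U \lor (W \oplus (((Z \leftrightarrow W) \oplus U) \land Z)))) = \lnot T = F
(\lnot ((W \oplus U) \leftrightarrow (Z \to (W \to (U \oplus Z)))) \oplus W) \leftrightarrow \lnot ((U \lor Z) \leftrightarrow (U \lor (W \oplus (((Z \leftrightarrow W) \oplus U) \land Z)))) = F \leftrightarrow F = T

T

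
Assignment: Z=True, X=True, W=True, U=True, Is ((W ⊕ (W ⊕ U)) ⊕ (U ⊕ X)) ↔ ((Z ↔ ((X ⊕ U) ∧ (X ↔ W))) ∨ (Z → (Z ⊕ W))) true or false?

False

Substituting Z=True, X=True, W=True, U=True:
W ⊕ U = True ⊕ True = False
W ⊕ (W ⊕ U) = True ⊕ False = True
U ⊕ X = True ⊕ True = False
(W ⊕ (W ⊕ U)) ⊕ (U ⊕ X) = True ⊕ False = True
X ⊕ U = True ⊕ True = False
X ↔ W = True ↔ True = True
(X ⊕ U) ∧ (X ↔ W) = False ∧ True = False
Z ↔ ((X ⊕ U) ∧ (X ↔ W)) = True ↔ False = False
Z ⊕ W = True ⊕ True = False
Z → (Z ⊕ W) = True → False = False
(Z ↔ ((X ⊕ U) ∧ (X ↔ W))) ∨ (Z → (Z ⊕ W)) = False ∨ False = False
((W ⊕ (W ⊕ U)) ⊕ (U ⊕ X)) ↔ ((Z ↔ ((X ⊕ U) ∧ (X ↔ W))) ∨ (Z → (Z ⊕ W))) = True ↔ False = False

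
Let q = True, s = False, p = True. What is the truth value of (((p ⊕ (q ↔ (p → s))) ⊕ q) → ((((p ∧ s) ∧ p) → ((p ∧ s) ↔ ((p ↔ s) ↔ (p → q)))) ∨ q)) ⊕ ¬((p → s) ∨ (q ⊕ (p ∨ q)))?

False

p → s = True → False = False
q ↔ (p → s) = True ↔ False = False
p ⊕ (q ↔ (p → s)) = True ⊕ False = True
(p ⊕ (q ↔ (p → s))) ⊕ q = True ⊕ True = False
p ∧ s = True ∧ False = False
(p ∧ s) ∧ p = False ∧ True = False
p ∧ s = True ∧ False = False
p ↔ s = True ↔ False = False
p → q = True → True = True
(p ↔ s) ↔ (p → q) = False ↔ True = False
(p ∧ s) ↔ ((p ↔ s) ↔ (p → q)) = False ↔ False = True
((p ∧ s) ∧ p) → ((p ∧ s) ↔ ((p ↔ s) ↔ (p → q))) = False → True = True
(((p ∧ s) ∧ p) → ((p ∧ s) ↔ ((p ↔ s) ↔ (p → q)))) ∨ q = True ∨ True = True
((p ⊕ (q ↔ (p → s))) ⊕ q) → ((((p ∧ s) ∧ p) → ((p ∧ s) ↔ ((p ↔ s) ↔ (p → q)))) ∨ q) = False → True = True
p → s = True → False = False
p ∨ q = True ∨ True = True
q ⊕ (p ∨ q) = True ⊕ True = False
(p → s) ∨ (q ⊕ (p ∨ q)) = False ∨ False = False
¬((p → s) ∨ (q ⊕ (p ∨ q))) = ¬False = True
(((p ⊕ (q ↔ (p → s))) ⊕ q) → ((((p ∧ s) ∧ p) → ((p ∧ s) ↔ ((p ↔ s) ↔ (p → q)))) ∨ q)) ⊕ ¬((p → s) ∨ (q ⊕ (p ∨ q))) = True ⊕ True = False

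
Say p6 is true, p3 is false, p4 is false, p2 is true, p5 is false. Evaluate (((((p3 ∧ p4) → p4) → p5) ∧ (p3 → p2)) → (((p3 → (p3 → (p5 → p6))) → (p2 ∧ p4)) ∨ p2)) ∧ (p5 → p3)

True

p3 ∧ p4 = False ∧ False = False
(p3 ∧ p4) → p4 = False → False = True
((p3 ∧ p4) → p4) → p5 = True → False = False
p3 → p2 = False → True = True
(((p3 ∧ p4) → p4) → p5) ∧ (p3 → p2) = False ∧ True = False
p5 → p6 = False → True = True
p3 → (p5 → p6) = False → True = True
p3 → (p3 → (p5 → p6)) = False → True = True
p2 ∧ p4 = True ∧ False = False
(p3 → (p3 → (p5 → p6))) → (p2 ∧ p4) = True → False = False
((p3 → (p3 → (p5 → p6))) → (p2 ∧ p4)) ∨ p2 = False ∨ True = True
((((p3 ∧ p4) → p4) → p5) ∧ (p3 → p2)) → (((p3 → (p3 → (p5 → p6))) → (p2 ∧ p4)) ∨ p2) = False → True = True
p5 → p3 = False → False = True
(((((p3 ∧ p4) → p4) → p5) ∧ (p3 → p2)) → (((p3 → (p3 → (p5 → p6))) → (p2 ∧ p4)) ∨ p2)) ∧ (p5 → p3) = True ∧ True = True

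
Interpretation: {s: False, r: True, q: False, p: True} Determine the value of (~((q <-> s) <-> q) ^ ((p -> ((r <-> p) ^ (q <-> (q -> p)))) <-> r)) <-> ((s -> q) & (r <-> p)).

False

q <-> s = False <-> False = True
(q <-> s) <-> q = True <-> False = False
~((q <-> s) <-> q) = ~False = True
r <-> p = True <-> True = True
q -> p = False -> True = True
q <-> (q -> p) = False <-> True = False
(r <-> p) ^ (q <-> (q -> p)) = True ^ False = True
p -> ((r <-> p) ^ (q <-> (q -> p))) = True -> True = True
(p -> ((r <-> p) ^ (q <-> (q -> p)))) <-> r = True <-> True = True
~((q <-> s) <-> q) ^ ((p -> ((r <-> p) ^ (q <-> (q -> p)))) <-> r) = True ^ True = False
s -> q = False -> False = True
r <-> p = True <-> True = True
(s -> q) & (r <-> p) = True & True = True
(~((q <-> s) <-> q) ^ ((p -> ((r <-> p) ^ (q <-> (q -> p)))) <-> r)) <-> ((s -> q) & (r <-> p)) = False <-> True = False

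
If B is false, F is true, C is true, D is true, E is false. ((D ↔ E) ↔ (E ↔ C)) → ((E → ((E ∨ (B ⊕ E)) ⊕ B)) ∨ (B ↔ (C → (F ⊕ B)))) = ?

D ↔ E = True ↔ False = False
E ↔ C = False ↔ True = False
(D ↔ E) ↔ (E ↔ C) = False ↔ False = True
B ⊕ E = False ⊕ False = False
E ∨ (B ⊕ E) = False ∨ False = False
(E ∨ (B ⊕ E)) ⊕ B = False ⊕ False = False
E → ((E ∨ (B ⊕ E)) ⊕ B) = False → False = True
F ⊕ B = True ⊕ False = True
C → (F ⊕ B) = True → True = True
B ↔ (C → (F ⊕ B)) = False ↔ True = False
(E → ((E ∨ (B ⊕ E)) ⊕ B)) ∨ (B ↔ (C → (F ⊕ B))) = True ∨ False = True
((D ↔ E) ↔ (E ↔ C)) → ((E → ((E ∨ (B ⊕ E)) ⊕ B)) ∨ (B ↔ (C → (F ⊕ B)))) = True → True = True

True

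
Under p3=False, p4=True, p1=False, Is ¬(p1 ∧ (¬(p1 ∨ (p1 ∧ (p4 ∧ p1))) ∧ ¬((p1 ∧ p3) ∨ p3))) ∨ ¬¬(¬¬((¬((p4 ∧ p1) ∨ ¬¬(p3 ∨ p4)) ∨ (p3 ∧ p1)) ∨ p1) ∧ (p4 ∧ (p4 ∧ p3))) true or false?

True

p4 ∧ p1 = True ∧ False = False
p1 ∧ (p4 ∧ p1) = False ∧ False = False
p1 ∨ (p1 ∧ (p4 ∧ p1)) = False ∨ False = False
¬(p1 ∨ (p1 ∧ (p4 ∧ p1))) = ¬False = True
p1 ∧ p3 = False ∧ False = False
(p1 ∧ p3) ∨ p3 = False ∨ False = False
¬((p1 ∧ p3) ∨ p3) = ¬False = True
¬(p1 ∨ (p1 ∧ (p4 ∧ p1))) ∧ ¬((p1 ∧ p3) ∨ p3) = True ∧ True = True
p1 ∧ (¬(p1 ∨ (p1 ∧ (p4 ∧ p1))) ∧ ¬((p1 ∧ p3) ∨ p3)) = False ∧ True = False
¬(p1 ∧ (¬(p1 ∨ (p1 ∧ (p4 ∧ p1))) ∧ ¬((p1 ∧ p3) ∨ p3))) = ¬False = True
p4 ∧ p1 = True ∧ False = False
p3 ∨ p4 = False ∨ True = True
¬(p3 ∨ p4) = ¬True = False
¬¬(p3 ∨ p4) = ¬False = True
(p4 ∧ p1) ∨ ¬¬(p3 ∨ p4) = False ∨ True = True
¬((p4 ∧ p1) ∨ ¬¬(p3 ∨ p4)) = ¬True = False
p3 ∧ p1 = False ∧ False = False
¬((p4 ∧ p1) ∨ ¬¬(p3 ∨ p4)) ∨ (p3 ∧ p1) = False ∨ False = False
(¬((p4 ∧ p1) ∨ ¬¬(p3 ∨ p4)) ∨ (p3 ∧ p1)) ∨ p1 = False ∨ False = False
¬((¬((p4 ∧ p1) ∨ ¬¬(p3 ∨ p4)) ∨ (p3 ∧ p1)) ∨ p1) = ¬False = True
¬¬((¬((p4 ∧ p1) ∨ ¬¬(p3 ∨ p4)) ∨ (p3 ∧ p1)) ∨ p1) = ¬True = False
p4 ∧ p3 = True ∧ False = False
p4 ∧ (p4 ∧ p3) = True ∧ False = False
¬¬((¬((p4 ∧ p1) ∨ ¬¬(p3 ∨ p4)) ∨ (p3 ∧ p1)) ∨ p1) ∧ (p4 ∧ (p4 ∧ p3)) = False ∧ False = False
¬(¬¬((¬((p4 ∧ p1) ∨ ¬¬(p3 ∨ p4)) ∨ (p3 ∧ p1)) ∨ p1) ∧ (p4 ∧ (p4 ∧ p3))) = ¬False = True
¬¬(¬¬((¬((p4 ∧ p1) ∨ ¬¬(p3 ∨ p4)) ∨ (p3 ∧ p1)) ∨ p1) ∧ (p4 ∧ (p4 ∧ p3))) = ¬True = False
¬(p1 ∧ (¬(p1 ∨ (p1 ∧ (p4 ∧ p1))) ∧ ¬((p1 ∧ p3) ∨ p3))) ∨ ¬¬(¬¬((¬((p4 ∧ p1) ∨ ¬¬(p3 ∨ p4)) ∨ (p3 ∧ p1)) ∨ p1) ∧ (p4 ∧ (p4 ∧ p3))) = True ∨ False = True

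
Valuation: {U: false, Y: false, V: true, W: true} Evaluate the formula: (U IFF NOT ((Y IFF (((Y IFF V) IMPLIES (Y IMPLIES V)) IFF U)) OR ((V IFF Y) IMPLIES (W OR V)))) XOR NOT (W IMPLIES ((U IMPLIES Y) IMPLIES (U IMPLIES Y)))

true

Y IFF V = false IFF true = false
Y IMPLIES V = false IMPLIES true = true
(Y IFF V) IMPLIES (Y IMPLIES V) = false IMPLIES true = true
((Y IFF V) IMPLIES (Y IMPLIES V)) IFF U = true IFF false = false
Y IFF (((Y IFF V) IMPLIES (Y IMPLIES V)) IFF U) = false IFF false = true
V IFF Y = true IFF false = false
W OR V = true OR true = true
(V IFF Y) IMPLIES (W OR V) = false IMPLIES true = true
(Y IFF (((Y IFF V) IMPLIES (Y IMPLIES V)) IFF U)) OR ((V IFF Y) IMPLIES (W OR V)) = true OR true = true
NOT ((Y IFF (((Y IFF V) IMPLIES (Y IMPLIES V)) IFF U)) OR ((V IFF Y) IMPLIES (W OR V))) = NOT true = false
U IFF NOT ((Y IFF (((Y IFF V) IMPLIES (Y IMPLIES V)) IFF U)) OR ((V IFF Y) IMPLIES (W OR V))) = false IFF false = true
U IMPLIES Y = false IMPLIES false = true
U IMPLIES Y = false IMPLIES false = true
(U IMPLIES Y) IMPLIES (U IMPLIES Y) = true IMPLIES true = true
W IMPLIES ((U IMPLIES Y) IMPLIES (U IMPLIES Y)) = true IMPLIES true = true
NOT (W IMPLIES ((U IMPLIES Y) IMPLIES (U IMPLIES Y))) = NOT true = false
(U IFF NOT ((Y IFF (((Y IFF V) IMPLIES (Y IMPLIES V)) IFF U)) OR ((V IFF Y) IMPLIES (W OR V)))) XOR NOT (W IMPLIES ((U IMPLIES Y) IMPLIES (U IMPLIES Y))) = true XOR false = true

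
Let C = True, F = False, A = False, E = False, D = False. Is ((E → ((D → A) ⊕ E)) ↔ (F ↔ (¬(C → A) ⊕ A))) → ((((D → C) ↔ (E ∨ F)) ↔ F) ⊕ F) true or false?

D → A = False → False = True
(D → A) ⊕ E = True ⊕ False = True
E → ((D → A) ⊕ E) = False → True = True
C → A = True → False = False
¬(C → A) = ¬False = True
¬(C → A) ⊕ A = True ⊕ False = True
F ↔ (¬(C → A) ⊕ A) = False ↔ True = False
(E → ((D → A) ⊕ E)) ↔ (F ↔ (¬(C → A) ⊕ A)) = True ↔ False = False
D → C = False → True = True
E ∨ F = False ∨ False = False
(D → C) ↔ (E ∨ F) = True ↔ False = False
((D → C) ↔ (E ∨ F)) ↔ F = False ↔ False = True
(((D → C) ↔ (E ∨ F)) ↔ F) ⊕ F = True ⊕ False = True
((E → ((D → A) ⊕ E)) ↔ (F ↔ (¬(C → A) ⊕ A))) → ((((D → C) ↔ (E ∨ F)) ↔ F) ⊕ F) = False → True = True

True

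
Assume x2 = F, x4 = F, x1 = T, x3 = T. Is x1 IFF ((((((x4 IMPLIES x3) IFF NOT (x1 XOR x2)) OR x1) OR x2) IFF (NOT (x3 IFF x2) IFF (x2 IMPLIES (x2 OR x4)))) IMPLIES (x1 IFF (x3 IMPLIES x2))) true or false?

x4 IMPLIES x3 = F IMPLIES T = T
x1 XOR x2 = T XOR F = T
NOT (x1 XOR x2) = NOT T = F
(x4 IMPLIES x3) IFF NOT (x1 XOR x2) = T IFF F = F
((x4 IMPLIES x3) IFF NOT (x1 XOR x2)) OR x1 = F OR T = T
(((x4 IMPLIES x3) IFF NOT (x1 XOR x2)) OR x1) OR x2 = T OR F = T
x3 IFF x2 = T IFF F = F
NOT (x3 IFF x2) = NOT F = T
x2 OR x4 = F OR F = F
x2 IMPLIES (x2 OR x4) = F IMPLIES F = T
NOT (x3 IFF x2) IFF (x2 IMPLIES (x2 OR x4)) = T IFF T = T
((((x4 IMPLIES x3) IFF NOT (x1 XOR x2)) OR x1) OR x2) IFF (NOT (x3 IFF x2) IFF (x2 IMPLIES (x2 OR x4))) = T IFF T = T
x3 IMPLIES x2 = T IMPLIES F = F
x1 IFF (x3 IMPLIES x2) = T IFF F = F
(((((x4 IMPLIES x3) IFF NOT (x1 XOR x2)) OR x1) OR x2) IFF (NOT (x3 IFF x2) IFF (x2 IMPLIES (x2 OR x4)))) IMPLIES (x1 IFF (x3 IMPLIES x2)) = T IMPLIES F = F
x1 IFF ((((((x4 IMPLIES x3) IFF NOT (x1 XOR x2)) OR x1) OR x2) IFF (NOT (x3 IFF x2) IFF (x2 IMPLIES (x2 OR x4)))) IMPLIES (x1 IFF (x3 IMPLIES x2))) = T IFF F = F

F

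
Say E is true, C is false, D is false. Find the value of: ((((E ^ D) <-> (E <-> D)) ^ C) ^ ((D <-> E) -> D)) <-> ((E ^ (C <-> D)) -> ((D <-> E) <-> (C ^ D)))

T

E ^ D = T ^ F = T
E <-> D = T <-> F = F
(E ^ D) <-> (E <-> D) = T <-> F = F
((E ^ D) <-> (E <-> D)) ^ C = F ^ F = F
D <-> E = F <-> T = F
(D <-> E) -> D = F -> F = T
(((E ^ D) <-> (E <-> D)) ^ C) ^ ((D <-> E) -> D) = F ^ T = T
C <-> D = F <-> F = T
E ^ (C <-> D) = T ^ T = F
D <-> E = F <-> T = F
C ^ D = F ^ F = F
(D <-> E) <-> (C ^ D) = F <-> F = T
(E ^ (C <-> D)) -> ((D <-> E) <-> (C ^ D)) = F -> T = T
((((E ^ D) <-> (E <-> D)) ^ C) ^ ((D <-> E) -> D)) <-> ((E ^ (C <-> D)) -> ((D <-> E) <-> (C ^ D))) = T <-> T = T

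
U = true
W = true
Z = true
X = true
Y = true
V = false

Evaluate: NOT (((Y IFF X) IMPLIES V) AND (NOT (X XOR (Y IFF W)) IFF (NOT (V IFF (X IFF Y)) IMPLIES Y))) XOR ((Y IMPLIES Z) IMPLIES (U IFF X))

Y IFF X = true IFF true = true
(Y IFF X) IMPLIES V = true IMPLIES false = false
Y IFF W = true IFF true = true
X XOR (Y IFF W) = true XOR true = false
NOT (X XOR (Y IFF W)) = NOT false = true
X IFF Y = true IFF true = true
V IFF (X IFF Y) = false IFF true = false
NOT (V IFF (X IFF Y)) = NOT false = true
NOT (V IFF (X IFF Y)) IMPLIES Y = true IMPLIES true = true
NOT (X XOR (Y IFF W)) IFF (NOT (V IFF (X IFF Y)) IMPLIES Y) = true IFF true = true
((Y IFF X) IMPLIES V) AND (NOT (X XOR (Y IFF W)) IFF (NOT (V IFF (X IFF Y)) IMPLIES Y)) = false AND true = false
NOT (((Y IFF X) IMPLIES V) AND (NOT (X XOR (Y IFF W)) IFF (NOT (V IFF (X IFF Y)) IMPLIES Y))) = NOT false = true
Y IMPLIES Z = true IMPLIES true = true
U IFF X = true IFF true = true
(Y IMPLIES Z) IMPLIES (U IFF X) = true IMPLIES true = true
NOT (((Y IFF X) IMPLIES V) AND (NOT (X XOR (Y IFF W)) IFF (NOT (V IFF (X IFF Y)) IMPLIES Y))) XOR ((Y IMPLIES Z) IMPLIES (U IFF X)) = true XOR true = false

false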